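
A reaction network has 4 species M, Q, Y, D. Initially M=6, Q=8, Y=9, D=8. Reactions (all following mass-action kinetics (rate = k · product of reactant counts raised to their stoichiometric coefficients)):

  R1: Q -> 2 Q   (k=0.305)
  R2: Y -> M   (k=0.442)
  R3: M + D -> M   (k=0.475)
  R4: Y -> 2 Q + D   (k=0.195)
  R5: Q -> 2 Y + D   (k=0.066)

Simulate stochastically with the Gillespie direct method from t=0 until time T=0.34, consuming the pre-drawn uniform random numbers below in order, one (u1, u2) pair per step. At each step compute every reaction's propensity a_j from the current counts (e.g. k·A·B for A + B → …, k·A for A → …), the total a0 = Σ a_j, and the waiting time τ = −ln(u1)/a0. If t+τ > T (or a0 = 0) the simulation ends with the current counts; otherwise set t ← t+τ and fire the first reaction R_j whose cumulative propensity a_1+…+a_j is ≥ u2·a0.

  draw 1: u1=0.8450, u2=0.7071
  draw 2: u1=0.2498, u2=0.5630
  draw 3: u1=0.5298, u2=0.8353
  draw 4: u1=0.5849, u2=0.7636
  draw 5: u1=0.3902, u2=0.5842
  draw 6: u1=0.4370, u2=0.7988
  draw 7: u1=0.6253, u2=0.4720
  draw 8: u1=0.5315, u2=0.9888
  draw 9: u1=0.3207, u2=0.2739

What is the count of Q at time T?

Q at T = 7

t=0.000: M=6 Q=8 Y=9 D=8
Draw 1: a1=2.440, a2=3.978, a3=22.800, a4=1.755, a5=0.528, a0=31.501; τ=−ln(0.8450)/31.501=0.005 → t=0.005; u2·a0=0.7071·31.501=22.274; a1+a2=6.418 < 22.274 ≤ a1+…+a3=29.218 → R3 fires; M=6 Q=8 Y=9 D=7
Draw 2: a1=2.440, a2=3.978, a3=19.950, a4=1.755, a5=0.528, a0=28.651; τ=−ln(0.2498)/28.651=0.048 → t=0.054; u2·a0=0.5630·28.651=16.131; a1+a2=6.418 < 16.131 ≤ a1+…+a3=26.368 → R3 fires; M=6 Q=8 Y=9 D=6
Draw 3: a1=2.440, a2=3.978, a3=17.100, a4=1.755, a5=0.528, a0=25.801; τ=−ln(0.5298)/25.801=0.025 → t=0.078; u2·a0=0.8353·25.801=21.552; a1+a2=6.418 < 21.552 ≤ a1+…+a3=23.518 → R3 fires; M=6 Q=8 Y=9 D=5
Draw 4: a1=2.440, a2=3.978, a3=14.250, a4=1.755, a5=0.528, a0=22.951; τ=−ln(0.5849)/22.951=0.023 → t=0.102; u2·a0=0.7636·22.951=17.525; a1+a2=6.418 < 17.525 ≤ a1+…+a3=20.668 → R3 fires; M=6 Q=8 Y=9 D=4
Draw 5: a1=2.440, a2=3.978, a3=11.400, a4=1.755, a5=0.528, a0=20.101; τ=−ln(0.3902)/20.101=0.047 → t=0.149; u2·a0=0.5842·20.101=11.743; a1+a2=6.418 < 11.743 ≤ a1+…+a3=17.818 → R3 fires; M=6 Q=8 Y=9 D=3
Draw 6: a1=2.440, a2=3.978, a3=8.550, a4=1.755, a5=0.528, a0=17.251; τ=−ln(0.4370)/17.251=0.048 → t=0.197; u2·a0=0.7988·17.251=13.780; a1+a2=6.418 < 13.780 ≤ a1+…+a3=14.968 → R3 fires; M=6 Q=8 Y=9 D=2
Draw 7: a1=2.440, a2=3.978, a3=5.700, a4=1.755, a5=0.528, a0=14.401; τ=−ln(0.6253)/14.401=0.033 → t=0.229; u2·a0=0.4720·14.401=6.797; a1+a2=6.418 < 6.797 ≤ a1+…+a3=12.118 → R3 fires; M=6 Q=8 Y=9 D=1
Draw 8: a1=2.440, a2=3.978, a3=2.850, a4=1.755, a5=0.528, a0=11.551; τ=−ln(0.5315)/11.551=0.055 → t=0.284; u2·a0=0.9888·11.551=11.422; a1+…+a4=11.023 < 11.422 ≤ a1+…+a5=11.551 → R5 fires; M=6 Q=7 Y=11 D=2
Draw 9: a1=2.135, a2=4.862, a3=5.700, a4=2.145, a5=0.462, a0=15.304; τ=−ln(0.3207)/15.304=0.074 → t=0.358 > T=0.34: stop.
Read off Q at T=0.34: 7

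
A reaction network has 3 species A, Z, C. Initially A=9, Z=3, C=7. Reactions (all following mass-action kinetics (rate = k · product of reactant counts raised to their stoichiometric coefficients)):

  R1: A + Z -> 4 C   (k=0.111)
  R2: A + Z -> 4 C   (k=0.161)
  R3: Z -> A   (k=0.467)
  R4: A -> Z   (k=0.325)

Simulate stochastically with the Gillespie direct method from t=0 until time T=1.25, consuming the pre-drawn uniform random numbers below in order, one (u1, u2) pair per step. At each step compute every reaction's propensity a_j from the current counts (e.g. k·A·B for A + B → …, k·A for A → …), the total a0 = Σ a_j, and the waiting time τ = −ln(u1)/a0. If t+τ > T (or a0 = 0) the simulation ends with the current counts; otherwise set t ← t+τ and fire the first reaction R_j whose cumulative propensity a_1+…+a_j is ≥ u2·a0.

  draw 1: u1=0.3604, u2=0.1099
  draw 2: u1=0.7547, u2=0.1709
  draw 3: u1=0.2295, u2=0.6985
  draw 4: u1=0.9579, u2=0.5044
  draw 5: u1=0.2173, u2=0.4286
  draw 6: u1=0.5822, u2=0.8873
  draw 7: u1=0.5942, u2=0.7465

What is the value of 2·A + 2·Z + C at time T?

Value at T = 31

Check how each reaction changes W = 2·A + 2·Z + C (weight of products minus weight of reactants):
R1: A + Z -> 4 C: (1·4) − (2·1 + 2·1) = 4 − 4 = 0
R2: A + Z -> 4 C: (1·4) − (2·1 + 2·1) = 4 − 4 = 0
R3: Z -> A: (2·1) − (2·1) = 2 − 2 = 0
R4: A -> Z: (2·1) − (2·1) = 2 − 2 = 0
Every reaction leaves W unchanged, so W is conserved and no simulation is needed: W(T) = W(0) = 2·9 + 2·3 + 7 = 31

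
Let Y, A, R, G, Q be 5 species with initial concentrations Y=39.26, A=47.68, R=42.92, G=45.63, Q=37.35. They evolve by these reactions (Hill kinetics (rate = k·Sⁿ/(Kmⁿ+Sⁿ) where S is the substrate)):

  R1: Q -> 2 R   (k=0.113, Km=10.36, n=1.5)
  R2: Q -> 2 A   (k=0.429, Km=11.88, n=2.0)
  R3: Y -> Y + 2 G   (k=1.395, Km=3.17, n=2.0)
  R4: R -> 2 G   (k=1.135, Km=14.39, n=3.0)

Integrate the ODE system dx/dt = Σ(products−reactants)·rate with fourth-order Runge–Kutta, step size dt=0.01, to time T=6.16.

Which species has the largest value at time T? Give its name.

RK4 with dt=0.01: 616 steps to T=6.16. Trajectory (selected grid times):
t=0.00: Y=39.26 A=47.68 R=42.92 G=45.63 Q=37.35
t=0.68: Y=39.26 A=48.21 R=42.31 G=49.00 Q=37.02
t=1.37: Y=39.26 A=48.75 R=41.69 G=52.42 Q=36.68
t=2.05: Y=39.26 A=49.27 R=41.09 G=55.79 Q=36.35
t=2.74: Y=39.26 A=49.81 R=40.47 G=59.20 Q=36.02
t=3.42: Y=39.26 A=50.33 R=39.87 G=62.56 Q=35.69
t=4.11: Y=39.26 A=50.87 R=39.25 G=65.97 Q=35.35
t=4.79: Y=39.26 A=51.39 R=38.65 G=69.32 Q=35.03
t=5.48: Y=39.26 A=51.92 R=38.04 G=72.72 Q=34.69
t=6.16: Y=39.26 A=52.44 R=37.44 G=76.07 Q=34.37
At T=6.16: Y=39.26 A=52.44 R=37.44 G=76.07 Q=34.37; the largest is G.

Dominant species at T: G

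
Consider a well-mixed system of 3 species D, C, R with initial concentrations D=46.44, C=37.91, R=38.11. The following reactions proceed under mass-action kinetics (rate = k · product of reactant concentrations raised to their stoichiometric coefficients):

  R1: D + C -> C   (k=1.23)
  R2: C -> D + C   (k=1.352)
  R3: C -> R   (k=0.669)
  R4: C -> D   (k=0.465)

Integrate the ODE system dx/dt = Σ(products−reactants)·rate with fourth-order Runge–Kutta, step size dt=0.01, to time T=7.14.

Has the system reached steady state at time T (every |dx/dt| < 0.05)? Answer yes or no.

RK4 with dt=0.01: 714 steps to T=7.14. Trajectory (selected grid times):
t=0.00: D=46.44 C=37.91 R=38.11
t=0.79: D=1.48 C=15.48 R=51.34
t=1.59: D=1.48 C=6.25 R=56.79
t=2.38: D=1.48 C=2.55 R=58.97
t=3.17: D=1.48 C=1.04 R=59.86
t=3.97: D=1.48 C=0.42 R=60.23
t=4.76: D=1.48 C=0.17 R=60.37
t=5.55: D=1.48 C=0.07 R=60.43
t=6.35: D=1.48 C=0.03 R=60.46
t=7.14: D=1.48 C=0.01 R=60.47
Rates at T: R1=0.0210, R2=0.0156, R3=0.0077, R4=0.0054
dx/dt at T (Σ net stoichiometry × rate): D=-0.0000, C=-0.0131, R=+0.0077
Largest |dx/dt| is |-0.0131| (C) < 0.05 → steady.

Steady state at T: yes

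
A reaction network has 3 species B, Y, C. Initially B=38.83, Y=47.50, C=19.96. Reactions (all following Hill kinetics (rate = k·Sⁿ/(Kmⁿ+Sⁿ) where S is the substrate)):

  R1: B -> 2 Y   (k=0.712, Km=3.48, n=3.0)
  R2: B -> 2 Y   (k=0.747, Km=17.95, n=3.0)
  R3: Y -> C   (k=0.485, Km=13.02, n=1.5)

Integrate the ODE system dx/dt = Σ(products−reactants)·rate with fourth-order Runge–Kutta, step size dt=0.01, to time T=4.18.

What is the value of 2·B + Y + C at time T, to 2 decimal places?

Check how each reaction changes W = 2·B + Y + C (weight of products minus weight of reactants):
R1: B -> 2 Y: (1·2) − (2·1) = 2 − 2 = 0
R2: B -> 2 Y: (1·2) − (2·1) = 2 − 2 = 0
R3: Y -> C: (1·1) − (1·1) = 1 − 1 = 0
Every reaction leaves W unchanged, so W is conserved and no simulation is needed: W(T) = W(0) = 2·38.83 + 47.50 + 19.96 = 145.12

Value at T = 145.12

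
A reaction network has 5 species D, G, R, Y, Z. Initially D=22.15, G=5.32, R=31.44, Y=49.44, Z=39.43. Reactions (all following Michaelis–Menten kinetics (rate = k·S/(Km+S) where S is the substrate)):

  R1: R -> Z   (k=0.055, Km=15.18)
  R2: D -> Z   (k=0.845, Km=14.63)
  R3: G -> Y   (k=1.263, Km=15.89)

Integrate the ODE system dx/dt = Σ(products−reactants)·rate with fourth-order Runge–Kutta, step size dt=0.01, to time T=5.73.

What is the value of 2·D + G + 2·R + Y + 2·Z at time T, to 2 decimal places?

Value at T = 240.80

Check how each reaction changes W = 2·D + G + 2·R + Y + 2·Z (weight of products minus weight of reactants):
R1: R -> Z: (2·1) − (2·1) = 2 − 2 = 0
R2: D -> Z: (2·1) − (2·1) = 2 − 2 = 0
R3: G -> Y: (1·1) − (1·1) = 1 − 1 = 0
Every reaction leaves W unchanged, so W is conserved and no simulation is needed: W(T) = W(0) = 2·22.15 + 5.32 + 2·31.44 + 49.44 + 2·39.43 = 240.80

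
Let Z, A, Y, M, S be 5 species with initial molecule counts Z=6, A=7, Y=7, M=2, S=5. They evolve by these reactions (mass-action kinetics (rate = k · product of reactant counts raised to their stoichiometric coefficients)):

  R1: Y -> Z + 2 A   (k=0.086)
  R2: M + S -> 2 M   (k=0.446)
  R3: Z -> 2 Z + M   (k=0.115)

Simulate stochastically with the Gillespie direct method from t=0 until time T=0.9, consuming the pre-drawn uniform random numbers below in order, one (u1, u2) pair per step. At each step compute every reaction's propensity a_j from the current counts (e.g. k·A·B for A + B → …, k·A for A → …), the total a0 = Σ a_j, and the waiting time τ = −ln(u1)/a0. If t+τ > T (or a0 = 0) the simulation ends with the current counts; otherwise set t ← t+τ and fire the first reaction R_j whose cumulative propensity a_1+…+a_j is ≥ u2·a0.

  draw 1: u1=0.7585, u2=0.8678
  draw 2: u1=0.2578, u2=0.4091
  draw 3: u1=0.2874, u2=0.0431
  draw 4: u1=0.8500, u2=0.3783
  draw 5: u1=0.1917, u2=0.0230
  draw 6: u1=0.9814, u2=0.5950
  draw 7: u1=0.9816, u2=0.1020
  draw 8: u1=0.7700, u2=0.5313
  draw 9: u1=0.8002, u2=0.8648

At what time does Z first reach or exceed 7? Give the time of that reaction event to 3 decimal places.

t=0.000: Z=6 A=7 Y=7 M=2 S=5
Draw 1: a1=0.602, a2=4.460, a3=0.690, a0=5.752; τ=−ln(0.7585)/5.752=0.048 → t=0.048; u2·a0=0.8678·5.752=4.992; a1=0.602 < 4.992 ≤ a1+a2=5.062 → R2 fires; Z=6 A=7 Y=7 M=3 S=4
Draw 2: a1=0.602, a2=5.352, a3=0.690, a0=6.644; τ=−ln(0.2578)/6.644=0.204 → t=0.252; u2·a0=0.4091·6.644=2.718; a1=0.602 < 2.718 ≤ a1+a2=5.954 → R2 fires; Z=6 A=7 Y=7 M=4 S=3
Draw 3: a1=0.602, a2=5.352, a3=0.690, a0=6.644; τ=−ln(0.2874)/6.644=0.188 → t=0.440; u2·a0=0.0431·6.644=0.286 ≤ a1=0.602 → R1 fires; Z=7 A=9 Y=6 M=4 S=3
Draw 4: a1=0.516, a2=5.352, a3=0.805, a0=6.673; τ=−ln(0.8500)/6.673=0.024 → t=0.464; u2·a0=0.3783·6.673=2.524; a1=0.516 < 2.524 ≤ a1+a2=5.868 → R2 fires; Z=7 A=9 Y=6 M=5 S=2
Draw 5: a1=0.516, a2=4.460, a3=0.805, a0=5.781; τ=−ln(0.1917)/5.781=0.286 → t=0.750; u2·a0=0.0230·5.781=0.133 ≤ a1=0.516 → R1 fires; Z=8 A=11 Y=5 M=5 S=2
Draw 6: a1=0.430, a2=4.460, a3=0.920, a0=5.810; τ=−ln(0.9814)/5.810=0.003 → t=0.753; u2·a0=0.5950·5.810=3.457; a1=0.430 < 3.457 ≤ a1+a2=4.890 → R2 fires; Z=8 A=11 Y=5 M=6 S=1
Draw 7: a1=0.430, a2=2.676, a3=0.920, a0=4.026; τ=−ln(0.9816)/4.026=0.005 → t=0.758; u2·a0=0.1020·4.026=0.411 ≤ a1=0.430 → R1 fires; Z=9 A=13 Y=4 M=6 S=1
Draw 8: a1=0.344, a2=2.676, a3=1.035, a0=4.055; τ=−ln(0.7700)/4.055=0.064 → t=0.822; u2·a0=0.5313·4.055=2.154; a1=0.344 < 2.154 ≤ a1+a2=3.020 → R2 fires; Z=9 A=13 Y=4 M=7 S=0
Draw 9: a1=0.344, a2=0.000, a3=1.035, a0=1.379; τ=−ln(0.8002)/1.379=0.162 → t=0.984 > T=0.9: stop.
Z first becomes ≥ 7 when it reaches 7 at the event at t=0.440.

Threshold first reached at t = 0.440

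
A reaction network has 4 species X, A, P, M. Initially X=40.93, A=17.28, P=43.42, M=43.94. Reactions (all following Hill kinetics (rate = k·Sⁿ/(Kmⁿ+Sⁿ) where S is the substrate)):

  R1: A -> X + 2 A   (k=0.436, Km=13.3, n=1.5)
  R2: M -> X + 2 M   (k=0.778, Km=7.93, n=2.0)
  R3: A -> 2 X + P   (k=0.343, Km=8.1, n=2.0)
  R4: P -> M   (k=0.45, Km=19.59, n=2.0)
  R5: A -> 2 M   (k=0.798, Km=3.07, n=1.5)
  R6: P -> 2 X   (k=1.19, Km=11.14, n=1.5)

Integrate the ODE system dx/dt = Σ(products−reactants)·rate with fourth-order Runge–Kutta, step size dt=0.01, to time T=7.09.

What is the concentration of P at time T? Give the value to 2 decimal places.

P at T = 35.39

RK4 with dt=0.01: 709 steps to T=7.09. Trajectory (selected grid times):
t=0.00: X=40.93 A=17.28 P=43.42 M=43.94
t=0.79: X=43.83 A=16.68 P=42.52 M=46.00
t=1.58: X=46.72 A=16.08 P=41.61 M=48.06
t=2.36: X=49.55 A=15.48 P=40.73 M=50.08
t=3.15: X=52.40 A=14.88 P=39.83 M=52.12
t=3.94: X=55.24 A=14.28 P=38.93 M=54.16
t=4.73: X=58.05 A=13.69 P=38.04 M=56.19
t=5.51: X=60.81 A=13.10 P=37.16 M=58.18
t=6.30: X=63.58 A=12.51 P=36.27 M=60.19
t=7.09: X=66.32 A=11.93 P=35.39 M=62.19
Read off P at T=7.09: 35.39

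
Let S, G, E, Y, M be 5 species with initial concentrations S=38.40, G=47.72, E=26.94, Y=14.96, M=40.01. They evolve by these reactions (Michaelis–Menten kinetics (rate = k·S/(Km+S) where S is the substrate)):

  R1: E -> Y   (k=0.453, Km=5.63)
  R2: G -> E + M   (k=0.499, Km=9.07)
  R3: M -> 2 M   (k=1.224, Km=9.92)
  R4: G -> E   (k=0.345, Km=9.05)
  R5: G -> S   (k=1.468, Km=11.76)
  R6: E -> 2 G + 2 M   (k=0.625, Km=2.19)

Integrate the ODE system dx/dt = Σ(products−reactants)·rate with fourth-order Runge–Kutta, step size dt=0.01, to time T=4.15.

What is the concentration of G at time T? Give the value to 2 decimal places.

RK4 with dt=0.01: 415 steps to T=4.15. Trajectory (selected grid times):
t=0.00: S=38.40 G=47.72 E=26.94 Y=14.96 M=40.01
t=0.46: S=38.94 G=47.38 E=26.83 Y=15.13 M=41.19
t=0.92: S=39.48 G=47.05 E=26.72 Y=15.30 M=42.37
t=1.38: S=40.02 G=46.72 E=26.60 Y=15.48 M=43.55
t=1.84: S=40.56 G=46.38 E=26.49 Y=15.65 M=44.73
t=2.31: S=41.11 G=46.04 E=26.38 Y=15.82 M=45.94
t=2.77: S=41.65 G=45.71 E=26.26 Y=16.00 M=47.13
t=3.23: S=42.19 G=45.38 E=26.15 Y=16.17 M=48.32
t=3.69: S=42.72 G=45.05 E=26.04 Y=16.34 M=49.51
t=4.15: S=43.26 G=44.73 E=25.92 Y=16.51 M=50.70
Read off G at T=4.15: 44.73

G at T = 44.73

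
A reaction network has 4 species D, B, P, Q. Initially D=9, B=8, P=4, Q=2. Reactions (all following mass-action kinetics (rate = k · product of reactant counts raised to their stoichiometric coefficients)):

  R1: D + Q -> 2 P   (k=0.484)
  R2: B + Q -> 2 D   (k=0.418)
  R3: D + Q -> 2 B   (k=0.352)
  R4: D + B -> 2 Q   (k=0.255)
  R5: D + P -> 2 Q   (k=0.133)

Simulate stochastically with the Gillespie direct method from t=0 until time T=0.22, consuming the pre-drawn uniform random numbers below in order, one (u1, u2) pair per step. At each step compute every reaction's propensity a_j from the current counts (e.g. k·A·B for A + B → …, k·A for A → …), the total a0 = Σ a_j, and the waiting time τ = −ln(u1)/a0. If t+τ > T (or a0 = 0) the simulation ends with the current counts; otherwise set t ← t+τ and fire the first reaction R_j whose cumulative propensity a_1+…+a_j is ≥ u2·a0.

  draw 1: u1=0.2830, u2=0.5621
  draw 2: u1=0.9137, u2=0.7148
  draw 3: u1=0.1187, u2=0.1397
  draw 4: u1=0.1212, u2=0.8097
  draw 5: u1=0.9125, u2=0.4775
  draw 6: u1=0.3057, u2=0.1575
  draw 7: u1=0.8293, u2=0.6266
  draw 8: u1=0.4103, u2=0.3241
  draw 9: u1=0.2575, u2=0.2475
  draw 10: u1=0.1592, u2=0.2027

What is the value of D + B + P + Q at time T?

Check how each reaction changes W = D + B + P + Q (weight of products minus weight of reactants):
R1: D + Q -> 2 P: (1·2) − (1·1 + 1·1) = 2 − 2 = 0
R2: B + Q -> 2 D: (1·2) − (1·1 + 1·1) = 2 − 2 = 0
R3: D + Q -> 2 B: (1·2) − (1·1 + 1·1) = 2 − 2 = 0
R4: D + B -> 2 Q: (1·2) − (1·1 + 1·1) = 2 − 2 = 0
R5: D + P -> 2 Q: (1·2) − (1·1 + 1·1) = 2 − 2 = 0
Every reaction leaves W unchanged, so W is conserved and no simulation is needed: W(T) = W(0) = 9 + 8 + 4 + 2 = 23

Value at T = 23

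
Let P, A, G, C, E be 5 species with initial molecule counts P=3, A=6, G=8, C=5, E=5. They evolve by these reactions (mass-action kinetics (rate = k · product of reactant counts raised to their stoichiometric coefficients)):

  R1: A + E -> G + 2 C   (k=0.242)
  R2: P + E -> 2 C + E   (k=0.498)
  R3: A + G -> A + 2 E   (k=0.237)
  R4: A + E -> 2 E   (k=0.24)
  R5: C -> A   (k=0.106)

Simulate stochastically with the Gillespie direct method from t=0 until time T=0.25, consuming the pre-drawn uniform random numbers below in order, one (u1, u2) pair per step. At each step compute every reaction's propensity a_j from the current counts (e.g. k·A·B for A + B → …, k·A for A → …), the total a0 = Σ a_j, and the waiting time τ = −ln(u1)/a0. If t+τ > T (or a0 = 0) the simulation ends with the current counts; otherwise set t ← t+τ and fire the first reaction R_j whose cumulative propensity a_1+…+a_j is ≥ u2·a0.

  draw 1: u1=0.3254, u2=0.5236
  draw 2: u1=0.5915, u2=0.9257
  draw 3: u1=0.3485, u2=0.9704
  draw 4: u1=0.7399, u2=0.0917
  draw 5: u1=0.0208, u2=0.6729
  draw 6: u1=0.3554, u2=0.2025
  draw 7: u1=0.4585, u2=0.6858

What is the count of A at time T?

t=0.000: P=3 A=6 G=8 C=5 E=5
Draw 1: a1=7.260, a2=7.470, a3=11.376, a4=7.200, a5=0.530, a0=33.836; τ=−ln(0.3254)/33.836=0.033 → t=0.033; u2·a0=0.5236·33.836=17.717; a1+a2=14.730 < 17.717 ≤ a1+…+a3=26.106 → R3 fires; P=3 A=6 G=7 C=5 E=7
Draw 2: a1=10.164, a2=10.458, a3=9.954, a4=10.080, a5=0.530, a0=41.186; τ=−ln(0.5915)/41.186=0.013 → t=0.046; u2·a0=0.9257·41.186=38.126; a1+…+a3=30.576 < 38.126 ≤ a1+…+a4=40.656 → R4 fires; P=3 A=5 G=7 C=5 E=8
Draw 3: a1=9.680, a2=11.952, a3=8.295, a4=9.600, a5=0.530, a0=40.057; τ=−ln(0.3485)/40.057=0.026 → t=0.072; u2·a0=0.9704·40.057=38.871; a1+…+a3=29.927 < 38.871 ≤ a1+…+a4=39.527 → R4 fires; P=3 A=4 G=7 C=5 E=9
Draw 4: a1=8.712, a2=13.446, a3=6.636, a4=8.640, a5=0.530, a0=37.964; τ=−ln(0.7399)/37.964=0.008 → t=0.080; u2·a0=0.0917·37.964=3.481 ≤ a1=8.712 → R1 fires; P=3 A=3 G=8 C=7 E=8
Draw 5: a1=5.808, a2=11.952, a3=5.688, a4=5.760, a5=0.742, a0=29.950; τ=−ln(0.0208)/29.950=0.129 → t=0.209; u2·a0=0.6729·29.950=20.153; a1+a2=17.760 < 20.153 ≤ a1+…+a3=23.448 → R3 fires; P=3 A=3 G=7 C=7 E=10
Draw 6: a1=7.260, a2=14.940, a3=4.977, a4=7.200, a5=0.742, a0=35.119; τ=−ln(0.3554)/35.119=0.029 → t=0.239; u2·a0=0.2025·35.119=7.112 ≤ a1=7.260 → R1 fires; P=3 A=2 G=8 C=9 E=9
Draw 7: a1=4.356, a2=13.446, a3=3.792, a4=4.320, a5=0.954, a0=26.868; τ=−ln(0.4585)/26.868=0.029 → t=0.268 > T=0.25: stop.
Read off A at T=0.25: 2

A at T = 2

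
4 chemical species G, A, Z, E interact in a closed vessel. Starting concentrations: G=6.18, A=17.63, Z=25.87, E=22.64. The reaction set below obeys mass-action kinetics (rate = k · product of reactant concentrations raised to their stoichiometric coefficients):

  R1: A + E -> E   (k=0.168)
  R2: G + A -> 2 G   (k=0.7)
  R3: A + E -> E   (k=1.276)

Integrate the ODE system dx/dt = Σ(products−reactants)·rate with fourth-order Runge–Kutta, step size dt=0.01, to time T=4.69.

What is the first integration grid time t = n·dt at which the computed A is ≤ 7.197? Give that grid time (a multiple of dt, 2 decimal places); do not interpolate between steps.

Threshold first reached at t = 0.03

RK4 with dt=0.01: 469 steps to T=4.69. Trajectory (selected grid times):
t=0.00: G=6.18 A=17.63 Z=25.87 E=22.64
t=0.02: G=7.35 A=8.33 Z=25.87 E=22.64
t=0.03: G=7.72 A=5.70 Z=25.87 E=22.64
t=0.52: G=8.57 A=0.00 Z=25.87 E=22.64
t=1.04: G=8.57 A=0.00 Z=25.87 E=22.64
t=1.56: G=8.57 A=0.00 Z=25.87 E=22.64
t=2.08: G=8.57 A=0.00 Z=25.87 E=22.64
t=2.61: G=8.57 A=0.00 Z=25.87 E=22.64
t=3.13: G=8.57 A=0.00 Z=25.87 E=22.64
t=3.65: G=8.57 A=0.00 Z=25.87 E=22.64
t=4.17: G=8.57 A=0.00 Z=25.87 E=22.64
t=4.69: G=8.57 A=0.00 Z=25.87 E=22.64
A(0.02)=8.335 > 7.197 but A(0.03)=5.702 ≤ 7.197, so the first grid time is t=0.03.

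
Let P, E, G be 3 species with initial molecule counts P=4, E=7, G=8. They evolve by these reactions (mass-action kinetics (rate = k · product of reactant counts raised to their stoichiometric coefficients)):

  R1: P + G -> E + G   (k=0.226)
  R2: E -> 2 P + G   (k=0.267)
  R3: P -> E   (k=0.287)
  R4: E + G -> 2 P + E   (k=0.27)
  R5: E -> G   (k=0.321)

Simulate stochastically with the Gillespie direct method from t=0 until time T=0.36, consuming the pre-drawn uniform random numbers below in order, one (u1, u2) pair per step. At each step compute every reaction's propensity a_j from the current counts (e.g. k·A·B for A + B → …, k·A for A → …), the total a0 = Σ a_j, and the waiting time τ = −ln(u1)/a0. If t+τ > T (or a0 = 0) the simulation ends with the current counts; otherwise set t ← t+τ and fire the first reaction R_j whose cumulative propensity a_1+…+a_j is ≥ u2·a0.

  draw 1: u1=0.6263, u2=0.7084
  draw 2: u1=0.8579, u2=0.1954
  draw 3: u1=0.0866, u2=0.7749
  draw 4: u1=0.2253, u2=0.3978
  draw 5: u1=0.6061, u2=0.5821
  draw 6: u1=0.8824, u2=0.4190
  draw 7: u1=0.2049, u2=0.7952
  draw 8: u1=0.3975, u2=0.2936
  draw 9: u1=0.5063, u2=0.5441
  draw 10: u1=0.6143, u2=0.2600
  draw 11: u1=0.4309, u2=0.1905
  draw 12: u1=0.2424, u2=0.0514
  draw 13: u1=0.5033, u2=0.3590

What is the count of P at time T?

P at T = 7

t=0.000: P=4 E=7 G=8
Draw 1: a1=7.232, a2=1.869, a3=1.148, a4=15.120, a5=2.247, a0=27.616; τ=−ln(0.6263)/27.616=0.017 → t=0.017; u2·a0=0.7084·27.616=19.563; a1+…+a3=10.249 < 19.563 ≤ a1+…+a4=25.369 → R4 fires; P=6 E=7 G=7
Draw 2: a1=9.492, a2=1.869, a3=1.722, a4=13.230, a5=2.247, a0=28.560; τ=−ln(0.8579)/28.560=0.005 → t=0.022; u2·a0=0.1954·28.560=5.581 ≤ a1=9.492 → R1 fires; P=5 E=8 G=7
Draw 3: a1=7.910, a2=2.136, a3=1.435, a4=15.120, a5=2.568, a0=29.169; τ=−ln(0.0866)/29.169=0.084 → t=0.106; u2·a0=0.7749·29.169=22.603; a1+…+a3=11.481 < 22.603 ≤ a1+…+a4=26.601 → R4 fires; P=7 E=8 G=6
Draw 4: a1=9.492, a2=2.136, a3=2.009, a4=12.960, a5=2.568, a0=29.165; τ=−ln(0.2253)/29.165=0.051 → t=0.157; u2·a0=0.3978·29.165=11.602; a1=9.492 < 11.602 ≤ a1+a2=11.628 → R2 fires; P=9 E=7 G=7
Draw 5: a1=14.238, a2=1.869, a3=2.583, a4=13.230, a5=2.247, a0=34.167; τ=−ln(0.6061)/34.167=0.015 → t=0.172; u2·a0=0.5821·34.167=19.889; a1+…+a3=18.690 < 19.889 ≤ a1+…+a4=31.920 → R4 fires; P=11 E=7 G=6
Draw 6: a1=14.916, a2=1.869, a3=3.157, a4=11.340, a5=2.247, a0=33.529; τ=−ln(0.8824)/33.529=0.004 → t=0.176; u2·a0=0.4190·33.529=14.049 ≤ a1=14.916 → R1 fires; P=10 E=8 G=6
Draw 7: a1=13.560, a2=2.136, a3=2.870, a4=12.960, a5=2.568, a0=34.094; τ=−ln(0.2049)/34.094=0.046 → t=0.222; u2·a0=0.7952·34.094=27.112; a1+…+a3=18.566 < 27.112 ≤ a1+…+a4=31.526 → R4 fires; P=12 E=8 G=5
Draw 8: a1=13.560, a2=2.136, a3=3.444, a4=10.800, a5=2.568, a0=32.508; τ=−ln(0.3975)/32.508=0.028 → t=0.251; u2·a0=0.2936·32.508=9.544 ≤ a1=13.560 → R1 fires; P=11 E=9 G=5
Draw 9: a1=12.430, a2=2.403, a3=3.157, a4=12.150, a5=2.889, a0=33.029; τ=−ln(0.5063)/33.029=0.021 → t=0.271; u2·a0=0.5441·33.029=17.971; a1+a2=14.833 < 17.971 ≤ a1+…+a3=17.990 → R3 fires; P=10 E=10 G=5
Draw 10: a1=11.300, a2=2.670, a3=2.870, a4=13.500, a5=3.210, a0=33.550; τ=−ln(0.6143)/33.550=0.015 → t=0.286; u2·a0=0.2600·33.550=8.723 ≤ a1=11.300 → R1 fires; P=9 E=11 G=5
Draw 11: a1=10.170, a2=2.937, a3=2.583, a4=14.850, a5=3.531, a0=34.071; τ=−ln(0.4309)/34.071=0.025 → t=0.310; u2·a0=0.1905·34.071=6.491 ≤ a1=10.170 → R1 fires; P=8 E=12 G=5
Draw 12: a1=9.040, a2=3.204, a3=2.296, a4=16.200, a5=3.852, a0=34.592; τ=−ln(0.2424)/34.592=0.041 → t=0.351; u2·a0=0.0514·34.592=1.778 ≤ a1=9.040 → R1 fires; P=7 E=13 G=5
Draw 13: a1=7.910, a2=3.471, a3=2.009, a4=17.550, a5=4.173, a0=35.113; τ=−ln(0.5033)/35.113=0.020 → t=0.371 > T=0.36: stop.
Read off P at T=0.36: 7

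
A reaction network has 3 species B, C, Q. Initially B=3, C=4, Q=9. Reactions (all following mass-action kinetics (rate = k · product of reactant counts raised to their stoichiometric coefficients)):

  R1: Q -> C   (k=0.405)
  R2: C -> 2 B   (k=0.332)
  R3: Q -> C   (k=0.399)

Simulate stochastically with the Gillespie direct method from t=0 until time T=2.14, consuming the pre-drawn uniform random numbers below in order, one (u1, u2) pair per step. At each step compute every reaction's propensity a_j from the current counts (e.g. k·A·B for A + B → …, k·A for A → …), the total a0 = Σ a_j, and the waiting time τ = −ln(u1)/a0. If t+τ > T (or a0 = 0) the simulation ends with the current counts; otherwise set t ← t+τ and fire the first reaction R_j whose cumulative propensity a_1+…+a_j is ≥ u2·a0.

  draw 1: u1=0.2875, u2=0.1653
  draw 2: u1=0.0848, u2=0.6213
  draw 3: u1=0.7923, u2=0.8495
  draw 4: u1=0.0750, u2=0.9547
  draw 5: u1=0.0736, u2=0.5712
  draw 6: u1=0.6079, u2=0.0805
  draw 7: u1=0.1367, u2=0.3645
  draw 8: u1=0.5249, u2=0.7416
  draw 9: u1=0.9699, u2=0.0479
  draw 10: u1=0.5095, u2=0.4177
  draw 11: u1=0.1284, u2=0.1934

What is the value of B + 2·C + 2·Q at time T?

Value at T = 29

Check how each reaction changes W = B + 2·C + 2·Q (weight of products minus weight of reactants):
R1: Q -> C: (2·1) − (2·1) = 2 − 2 = 0
R2: C -> 2 B: (1·2) − (2·1) = 2 − 2 = 0
R3: Q -> C: (2·1) − (2·1) = 2 − 2 = 0
Every reaction leaves W unchanged, so W is conserved and no simulation is needed: W(T) = W(0) = 3 + 2·4 + 2·9 = 29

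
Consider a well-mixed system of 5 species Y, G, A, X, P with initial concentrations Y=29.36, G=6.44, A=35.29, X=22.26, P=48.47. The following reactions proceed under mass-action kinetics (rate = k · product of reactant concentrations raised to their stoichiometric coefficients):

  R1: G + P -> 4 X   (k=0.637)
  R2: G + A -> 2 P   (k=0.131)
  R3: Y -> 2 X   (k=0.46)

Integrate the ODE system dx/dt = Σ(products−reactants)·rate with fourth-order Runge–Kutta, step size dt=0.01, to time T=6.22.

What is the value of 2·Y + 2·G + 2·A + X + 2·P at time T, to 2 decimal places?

Value at T = 261.38

Check how each reaction changes W = 2·Y + 2·G + 2·A + X + 2·P (weight of products minus weight of reactants):
R1: G + P -> 4 X: (1·4) − (2·1 + 2·1) = 4 − 4 = 0
R2: G + A -> 2 P: (2·2) − (2·1 + 2·1) = 4 − 4 = 0
R3: Y -> 2 X: (1·2) − (2·1) = 2 − 2 = 0
Every reaction leaves W unchanged, so W is conserved and no simulation is needed: W(T) = W(0) = 2·29.36 + 2·6.44 + 2·35.29 + 22.26 + 2·48.47 = 261.38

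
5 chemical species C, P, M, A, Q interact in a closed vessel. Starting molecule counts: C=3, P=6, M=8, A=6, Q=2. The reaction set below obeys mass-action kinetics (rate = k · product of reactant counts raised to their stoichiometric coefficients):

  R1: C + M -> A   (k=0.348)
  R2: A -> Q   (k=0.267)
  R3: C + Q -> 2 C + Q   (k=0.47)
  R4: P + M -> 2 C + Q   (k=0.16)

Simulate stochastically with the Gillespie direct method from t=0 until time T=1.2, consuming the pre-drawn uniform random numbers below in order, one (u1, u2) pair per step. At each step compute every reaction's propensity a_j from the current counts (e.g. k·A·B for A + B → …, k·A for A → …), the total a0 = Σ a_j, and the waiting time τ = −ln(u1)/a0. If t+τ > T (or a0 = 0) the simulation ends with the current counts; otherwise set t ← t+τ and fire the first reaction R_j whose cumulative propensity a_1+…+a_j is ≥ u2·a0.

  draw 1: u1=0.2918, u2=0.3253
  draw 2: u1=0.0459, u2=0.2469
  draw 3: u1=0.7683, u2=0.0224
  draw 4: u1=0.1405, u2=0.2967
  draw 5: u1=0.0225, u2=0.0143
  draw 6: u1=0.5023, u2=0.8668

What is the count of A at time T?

A at T = 7

t=0.000: C=3 P=6 M=8 A=6 Q=2
Draw 1: a1=8.352, a2=1.602, a3=2.820, a4=7.680, a0=20.454; τ=−ln(0.2918)/20.454=0.060 → t=0.060; u2·a0=0.3253·20.454=6.654 ≤ a1=8.352 → R1 fires; C=2 P=6 M=7 A=7 Q=2
Draw 2: a1=4.872, a2=1.869, a3=1.880, a4=6.720, a0=15.341; τ=−ln(0.0459)/15.341=0.201 → t=0.261; u2·a0=0.2469·15.341=3.788 ≤ a1=4.872 → R1 fires; C=1 P=6 M=6 A=8 Q=2
Draw 3: a1=2.088, a2=2.136, a3=0.940, a4=5.760, a0=10.924; τ=−ln(0.7683)/10.924=0.024 → t=0.285; u2·a0=0.0224·10.924=0.245 ≤ a1=2.088 → R1 fires; C=0 P=6 M=5 A=9 Q=2
Draw 4: a1=0.000, a2=2.403, a3=0.000, a4=4.800, a0=7.203; τ=−ln(0.1405)/7.203=0.272 → t=0.558; u2·a0=0.2967·7.203=2.137; a1=0.000 < 2.137 ≤ a1+a2=2.403 → R2 fires; C=0 P=6 M=5 A=8 Q=3
Draw 5: a1=0.000, a2=2.136, a3=0.000, a4=4.800, a0=6.936; τ=−ln(0.0225)/6.936=0.547 → t=1.105; u2·a0=0.0143·6.936=0.099; a1=0.000 < 0.099 ≤ a1+a2=2.136 → R2 fires; C=0 P=6 M=5 A=7 Q=4
Draw 6: a1=0.000, a2=1.869, a3=0.000, a4=4.800, a0=6.669; τ=−ln(0.5023)/6.669=0.103 → t=1.208 > T=1.2: stop.
Read off A at T=1.2: 7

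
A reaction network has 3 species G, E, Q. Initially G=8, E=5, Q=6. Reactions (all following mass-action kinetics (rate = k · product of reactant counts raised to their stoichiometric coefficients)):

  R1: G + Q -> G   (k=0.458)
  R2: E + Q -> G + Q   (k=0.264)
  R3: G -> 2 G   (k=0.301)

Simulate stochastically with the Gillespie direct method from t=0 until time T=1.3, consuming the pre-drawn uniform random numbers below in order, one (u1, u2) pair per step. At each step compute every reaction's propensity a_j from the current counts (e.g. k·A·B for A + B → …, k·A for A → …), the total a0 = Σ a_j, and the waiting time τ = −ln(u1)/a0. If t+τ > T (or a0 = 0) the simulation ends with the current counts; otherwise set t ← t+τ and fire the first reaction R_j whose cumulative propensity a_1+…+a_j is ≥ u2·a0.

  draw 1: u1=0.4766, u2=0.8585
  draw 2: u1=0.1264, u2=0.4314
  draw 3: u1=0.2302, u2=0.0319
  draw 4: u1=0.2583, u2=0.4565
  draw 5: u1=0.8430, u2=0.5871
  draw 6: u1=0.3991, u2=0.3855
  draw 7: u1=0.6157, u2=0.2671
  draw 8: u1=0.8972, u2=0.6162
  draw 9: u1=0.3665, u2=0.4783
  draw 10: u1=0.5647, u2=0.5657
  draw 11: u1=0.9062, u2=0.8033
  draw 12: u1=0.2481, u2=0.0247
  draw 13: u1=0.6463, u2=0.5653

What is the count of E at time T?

t=0.000: G=8 E=5 Q=6
Draw 1: a1=21.984, a2=7.920, a3=2.408, a0=32.312; τ=−ln(0.4766)/32.312=0.023 → t=0.023; u2·a0=0.8585·32.312=27.740; a1=21.984 < 27.740 ≤ a1+a2=29.904 → R2 fires; G=9 E=4 Q=6
Draw 2: a1=24.732, a2=6.336, a3=2.709, a0=33.777; τ=−ln(0.1264)/33.777=0.061 → t=0.084; u2·a0=0.4314·33.777=14.571 ≤ a1=24.732 → R1 fires; G=9 E=4 Q=5
Draw 3: a1=20.610, a2=5.280, a3=2.709, a0=28.599; τ=−ln(0.2302)/28.599=0.051 → t=0.136; u2·a0=0.0319·28.599=0.912 ≤ a1=20.610 → R1 fires; G=9 E=4 Q=4
Draw 4: a1=16.488, a2=4.224, a3=2.709, a0=23.421; τ=−ln(0.2583)/23.421=0.058 → t=0.193; u2·a0=0.4565·23.421=10.692 ≤ a1=16.488 → R1 fires; G=9 E=4 Q=3
Draw 5: a1=12.366, a2=3.168, a3=2.709, a0=18.243; τ=−ln(0.8430)/18.243=0.009 → t=0.203; u2·a0=0.5871·18.243=10.710 ≤ a1=12.366 → R1 fires; G=9 E=4 Q=2
Draw 6: a1=8.244, a2=2.112, a3=2.709, a0=13.065; τ=−ln(0.3991)/13.065=0.070 → t=0.273; u2·a0=0.3855·13.065=5.037 ≤ a1=8.244 → R1 fires; G=9 E=4 Q=1
Draw 7: a1=4.122, a2=1.056, a3=2.709, a0=7.887; τ=−ln(0.6157)/7.887=0.061 → t=0.334; u2·a0=0.2671·7.887=2.107 ≤ a1=4.122 → R1 fires; G=9 E=4 Q=0
Draw 8: a1=0.000, a2=0.000, a3=2.709, a0=2.709; τ=−ln(0.8972)/2.709=0.040 → t=0.375; u2·a0=0.6162·2.709=1.669; a1+a2=0.000 < 1.669 ≤ a1+…+a3=2.709 → R3 fires; G=10 E=4 Q=0
Draw 9: a1=0.000, a2=0.000, a3=3.010, a0=3.010; τ=−ln(0.3665)/3.010=0.333 → t=0.708; u2·a0=0.4783·3.010=1.440; a1+a2=0.000 < 1.440 ≤ a1+…+a3=3.010 → R3 fires; G=11 E=4 Q=0
Draw 10: a1=0.000, a2=0.000, a3=3.311, a0=3.311; τ=−ln(0.5647)/3.311=0.173 → t=0.881; u2·a0=0.5657·3.311=1.873; a1+a2=0.000 < 1.873 ≤ a1+…+a3=3.311 → R3 fires; G=12 E=4 Q=0
Draw 11: a1=0.000, a2=0.000, a3=3.612, a0=3.612; τ=−ln(0.9062)/3.612=0.027 → t=0.908; u2·a0=0.8033·3.612=2.902; a1+a2=0.000 < 2.902 ≤ a1+…+a3=3.612 → R3 fires; G=13 E=4 Q=0
Draw 12: a1=0.000, a2=0.000, a3=3.913, a0=3.913; τ=−ln(0.2481)/3.913=0.356 → t=1.264; u2·a0=0.0247·3.913=0.097; a1+a2=0.000 < 0.097 ≤ a1+…+a3=3.913 → R3 fires; G=14 E=4 Q=0
Draw 13: a1=0.000, a2=0.000, a3=4.214, a0=4.214; τ=−ln(0.6463)/4.214=0.104 → t=1.368 > T=1.3: stop.
Read off E at T=1.3: 4

E at T = 4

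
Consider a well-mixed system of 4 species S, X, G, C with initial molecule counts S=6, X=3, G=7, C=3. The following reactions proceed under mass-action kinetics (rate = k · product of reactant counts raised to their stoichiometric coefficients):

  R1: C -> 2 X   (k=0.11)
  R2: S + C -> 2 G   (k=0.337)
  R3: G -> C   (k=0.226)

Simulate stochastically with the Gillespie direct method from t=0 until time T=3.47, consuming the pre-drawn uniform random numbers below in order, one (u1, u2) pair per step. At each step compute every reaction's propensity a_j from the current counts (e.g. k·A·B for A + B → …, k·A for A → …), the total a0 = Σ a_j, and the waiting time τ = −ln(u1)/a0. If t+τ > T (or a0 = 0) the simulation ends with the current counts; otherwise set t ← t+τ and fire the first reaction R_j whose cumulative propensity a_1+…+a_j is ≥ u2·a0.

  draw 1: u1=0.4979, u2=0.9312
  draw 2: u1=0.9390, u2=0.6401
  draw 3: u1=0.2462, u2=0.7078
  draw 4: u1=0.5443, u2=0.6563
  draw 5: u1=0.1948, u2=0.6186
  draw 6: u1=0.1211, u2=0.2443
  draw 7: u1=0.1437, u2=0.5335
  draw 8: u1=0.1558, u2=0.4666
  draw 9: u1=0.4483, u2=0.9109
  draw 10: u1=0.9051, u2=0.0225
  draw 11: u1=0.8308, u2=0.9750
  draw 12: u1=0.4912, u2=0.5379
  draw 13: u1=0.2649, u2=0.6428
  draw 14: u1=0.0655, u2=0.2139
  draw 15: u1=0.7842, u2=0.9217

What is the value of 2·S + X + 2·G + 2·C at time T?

Check how each reaction changes W = 2·S + X + 2·G + 2·C (weight of products minus weight of reactants):
R1: C -> 2 X: (1·2) − (2·1) = 2 − 2 = 0
R2: S + C -> 2 G: (2·2) − (2·1 + 2·1) = 4 − 4 = 0
R3: G -> C: (2·1) − (2·1) = 2 − 2 = 0
Every reaction leaves W unchanged, so W is conserved and no simulation is needed: W(T) = W(0) = 2·6 + 3 + 2·7 + 2·3 = 35

Value at T = 35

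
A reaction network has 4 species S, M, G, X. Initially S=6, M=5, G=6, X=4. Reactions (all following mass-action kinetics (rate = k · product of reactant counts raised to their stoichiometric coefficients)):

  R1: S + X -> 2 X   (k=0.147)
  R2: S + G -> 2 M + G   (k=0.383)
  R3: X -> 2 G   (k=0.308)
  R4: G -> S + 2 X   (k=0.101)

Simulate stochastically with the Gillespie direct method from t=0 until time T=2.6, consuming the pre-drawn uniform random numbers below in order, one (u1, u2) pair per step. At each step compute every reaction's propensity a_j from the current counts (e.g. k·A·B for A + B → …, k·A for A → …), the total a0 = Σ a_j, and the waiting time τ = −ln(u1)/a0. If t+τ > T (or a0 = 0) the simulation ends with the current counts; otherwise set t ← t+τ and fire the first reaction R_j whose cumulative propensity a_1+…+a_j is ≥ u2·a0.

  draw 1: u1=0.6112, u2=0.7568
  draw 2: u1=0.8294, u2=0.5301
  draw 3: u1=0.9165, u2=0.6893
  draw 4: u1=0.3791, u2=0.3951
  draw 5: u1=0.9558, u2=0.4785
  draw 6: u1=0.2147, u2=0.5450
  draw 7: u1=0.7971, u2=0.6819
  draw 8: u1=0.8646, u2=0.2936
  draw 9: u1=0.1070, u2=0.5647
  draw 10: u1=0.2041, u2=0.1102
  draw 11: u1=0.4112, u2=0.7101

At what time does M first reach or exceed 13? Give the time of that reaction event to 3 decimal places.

t=0.000: S=6 M=5 G=6 X=4
Draw 1: a1=3.528, a2=13.788, a3=1.232, a4=0.606, a0=19.154; τ=−ln(0.6112)/19.154=0.026 → t=0.026; u2·a0=0.7568·19.154=14.496; a1=3.528 < 14.496 ≤ a1+a2=17.316 → R2 fires; S=5 M=7 G=6 X=4
Draw 2: a1=2.940, a2=11.490, a3=1.232, a4=0.606, a0=16.268; τ=−ln(0.8294)/16.268=0.011 → t=0.037; u2·a0=0.5301·16.268=8.624; a1=2.940 < 8.624 ≤ a1+a2=14.430 → R2 fires; S=4 M=9 G=6 X=4
Draw 3: a1=2.352, a2=9.192, a3=1.232, a4=0.606, a0=13.382; τ=−ln(0.9165)/13.382=0.007 → t=0.044; u2·a0=0.6893·13.382=9.224; a1=2.352 < 9.224 ≤ a1+a2=11.544 → R2 fires; S=3 M=11 G=6 X=4
Draw 4: a1=1.764, a2=6.894, a3=1.232, a4=0.606, a0=10.496; τ=−ln(0.3791)/10.496=0.092 → t=0.136; u2·a0=0.3951·10.496=4.147; a1=1.764 < 4.147 ≤ a1+a2=8.658 → R2 fires; S=2 M=13 G=6 X=4
Draw 5: a1=1.176, a2=4.596, a3=1.232, a4=0.606, a0=7.610; τ=−ln(0.9558)/7.610=0.006 → t=0.142; u2·a0=0.4785·7.610=3.641; a1=1.176 < 3.641 ≤ a1+a2=5.772 → R2 fires; S=1 M=15 G=6 X=4
Draw 6: a1=0.588, a2=2.298, a3=1.232, a4=0.606, a0=4.724; τ=−ln(0.2147)/4.724=0.326 → t=0.468; u2·a0=0.5450·4.724=2.575; a1=0.588 < 2.575 ≤ a1+a2=2.886 → R2 fires; S=0 M=17 G=6 X=4
Draw 7: a1=0.000, a2=0.000, a3=1.232, a4=0.606, a0=1.838; τ=−ln(0.7971)/1.838=0.123 → t=0.591; u2·a0=0.6819·1.838=1.253; a1+…+a3=1.232 < 1.253 ≤ a1+…+a4=1.838 → R4 fires; S=1 M=17 G=5 X=6
Draw 8: a1=0.882, a2=1.915, a3=1.848, a4=0.505, a0=5.150; τ=−ln(0.8646)/5.150=0.028 → t=0.619; u2·a0=0.2936·5.150=1.512; a1=0.882 < 1.512 ≤ a1+a2=2.797 → R2 fires; S=0 M=19 G=5 X=6
Draw 9: a1=0.000, a2=0.000, a3=1.848, a4=0.505, a0=2.353; τ=−ln(0.1070)/2.353=0.950 → t=1.569; u2·a0=0.5647·2.353=1.329; a1+a2=0.000 < 1.329 ≤ a1+…+a3=1.848 → R3 fires; S=0 M=19 G=7 X=5
Draw 10: a1=0.000, a2=0.000, a3=1.540, a4=0.707, a0=2.247; τ=−ln(0.2041)/2.247=0.707 → t=2.276; u2·a0=0.1102·2.247=0.248; a1+a2=0.000 < 0.248 ≤ a1+…+a3=1.540 → R3 fires; S=0 M=19 G=9 X=4
Draw 11: a1=0.000, a2=0.000, a3=1.232, a4=0.909, a0=2.141; τ=−ln(0.4112)/2.141=0.415 → t=2.692 > T=2.6: stop.
M first becomes ≥ 13 when it reaches 13 at the event at t=0.136.

Threshold first reached at t = 0.136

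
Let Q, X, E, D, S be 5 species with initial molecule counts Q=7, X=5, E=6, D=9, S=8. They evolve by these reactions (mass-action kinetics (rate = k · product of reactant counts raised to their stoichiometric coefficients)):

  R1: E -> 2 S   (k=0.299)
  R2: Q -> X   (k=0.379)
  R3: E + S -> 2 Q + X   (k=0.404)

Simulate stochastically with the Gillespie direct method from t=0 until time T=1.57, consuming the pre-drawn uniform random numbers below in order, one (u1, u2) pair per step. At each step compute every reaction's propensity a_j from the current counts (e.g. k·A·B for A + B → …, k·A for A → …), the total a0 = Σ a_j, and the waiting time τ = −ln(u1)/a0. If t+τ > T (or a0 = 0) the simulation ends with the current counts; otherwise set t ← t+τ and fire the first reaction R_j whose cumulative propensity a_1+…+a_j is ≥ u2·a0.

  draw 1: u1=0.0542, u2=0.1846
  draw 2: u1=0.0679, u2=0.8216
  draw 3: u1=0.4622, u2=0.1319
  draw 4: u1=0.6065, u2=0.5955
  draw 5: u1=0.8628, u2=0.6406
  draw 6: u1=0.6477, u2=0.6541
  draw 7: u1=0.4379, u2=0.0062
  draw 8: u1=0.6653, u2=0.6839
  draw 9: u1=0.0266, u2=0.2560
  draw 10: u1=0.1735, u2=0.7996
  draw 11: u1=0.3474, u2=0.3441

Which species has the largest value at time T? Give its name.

Dominant species at T: X

t=0.000: Q=7 X=5 E=6 D=9 S=8
Draw 1: a1=1.794, a2=2.653, a3=19.392, a0=23.839; τ=−ln(0.0542)/23.839=0.122 → t=0.122; u2·a0=0.1846·23.839=4.401; a1=1.794 < 4.401 ≤ a1+a2=4.447 → R2 fires; Q=6 X=6 E=6 D=9 S=8
Draw 2: a1=1.794, a2=2.274, a3=19.392, a0=23.460; τ=−ln(0.0679)/23.460=0.115 → t=0.237; u2·a0=0.8216·23.460=19.275; a1+a2=4.068 < 19.275 ≤ a1+…+a3=23.460 → R3 fires; Q=8 X=7 E=5 D=9 S=7
Draw 3: a1=1.495, a2=3.032, a3=14.140, a0=18.667; τ=−ln(0.4622)/18.667=0.041 → t=0.278; u2·a0=0.1319·18.667=2.462; a1=1.495 < 2.462 ≤ a1+a2=4.527 → R2 fires; Q=7 X=8 E=5 D=9 S=7
Draw 4: a1=1.495, a2=2.653, a3=14.140, a0=18.288; τ=−ln(0.6065)/18.288=0.027 → t=0.306; u2·a0=0.5955·18.288=10.891; a1+a2=4.148 < 10.891 ≤ a1+…+a3=18.288 → R3 fires; Q=9 X=9 E=4 D=9 S=6
Draw 5: a1=1.196, a2=3.411, a3=9.696, a0=14.303; τ=−ln(0.8628)/14.303=0.010 → t=0.316; u2·a0=0.6406·14.303=9.163; a1+a2=4.607 < 9.163 ≤ a1+…+a3=14.303 → R3 fires; Q=11 X=10 E=3 D=9 S=5
Draw 6: a1=0.897, a2=4.169, a3=6.060, a0=11.126; τ=−ln(0.6477)/11.126=0.039 → t=0.355; u2·a0=0.6541·11.126=7.278; a1+a2=5.066 < 7.278 ≤ a1+…+a3=11.126 → R3 fires; Q=13 X=11 E=2 D=9 S=4
Draw 7: a1=0.598, a2=4.927, a3=3.232, a0=8.757; τ=−ln(0.4379)/8.757=0.094 → t=0.449; u2·a0=0.0062·8.757=0.054 ≤ a1=0.598 → R1 fires; Q=13 X=11 E=1 D=9 S=6
Draw 8: a1=0.299, a2=4.927, a3=2.424, a0=7.650; τ=−ln(0.6653)/7.650=0.053 → t=0.503; u2·a0=0.6839·7.650=5.232; a1+a2=5.226 < 5.232 ≤ a1+…+a3=7.650 → R3 fires; Q=15 X=12 E=0 D=9 S=5
Draw 9: a1=0.000, a2=5.685, a3=0.000, a0=5.685; τ=−ln(0.0266)/5.685=0.638 → t=1.141; u2·a0=0.2560·5.685=1.455; a1=0.000 < 1.455 ≤ a1+a2=5.685 → R2 fires; Q=14 X=13 E=0 D=9 S=5
Draw 10: a1=0.000, a2=5.306, a3=0.000, a0=5.306; τ=−ln(0.1735)/5.306=0.330 → t=1.471; u2·a0=0.7996·5.306=4.243; a1=0.000 < 4.243 ≤ a1+a2=5.306 → R2 fires; Q=13 X=14 E=0 D=9 S=5
Draw 11: a1=0.000, a2=4.927, a3=0.000, a0=4.927; τ=−ln(0.3474)/4.927=0.215 → t=1.685 > T=1.57: stop.
At T=1.57: Q=13 X=14 E=0 D=9 S=5; the largest is X.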